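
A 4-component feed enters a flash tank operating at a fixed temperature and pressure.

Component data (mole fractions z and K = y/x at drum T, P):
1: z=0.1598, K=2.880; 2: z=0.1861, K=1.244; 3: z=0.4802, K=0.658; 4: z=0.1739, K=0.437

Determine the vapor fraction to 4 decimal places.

ψ = 0.1461

Rachford–Rice: g(ψ) = Σ zᵢ(Kᵢ−1)/(1+ψ(Kᵢ−1)) = 0.
Check two-phase: ΣzᵢKᵢ = 1.0837 > 1 and Σzᵢ/Kᵢ = 1.3328 > 1, so g(0) = 0.0837 > 0 and g(1) = -0.3328 < 0.
Newton–Raphson from ψ = 0.5:
  ψ = 0.5000: g = -0.13904, g' = -0.3474 → ψ = 0.0997
  ψ = 0.0997: g = 0.02356, g' = -0.5332 → ψ = 0.1439
  ψ = 0.1439: g = 0.00105, g' = -0.4876 → ψ = 0.1461
Converged at ψ = 0.1461.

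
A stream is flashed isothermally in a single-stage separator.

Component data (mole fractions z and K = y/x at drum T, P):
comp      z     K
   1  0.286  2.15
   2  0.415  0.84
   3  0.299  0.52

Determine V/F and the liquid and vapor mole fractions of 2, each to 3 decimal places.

V/F = 0.323, x_2 = 0.438, y_2 = 0.368

Material balance + equilibrium reduce to Σ zᵢ(Kᵢ−1)/(1+V/F(Kᵢ−1)) = 0.
Check two-phase: ΣzᵢKᵢ = 1.119 > 1 and Σzᵢ/Kᵢ = 1.202 > 1, so g(0) = 0.119 > 0 and g(1) = -0.202 < 0.
Newton–Raphson from V/F = 0.5:
  V/F = 0.500: g = -0.0522, g' = -0.284 → V/F = 0.316
  V/F = 0.316: g = 0.0020, g' = -0.311 → V/F = 0.323
Converged at V/F = 0.323.
Compositions from xᵢ = zᵢ/(1+V/F(Kᵢ−1)), yᵢ = Kᵢxᵢ:
  1: x = 0.209, y = 0.448
  2: x = 0.438, y = 0.368
  3: x = 0.354, y = 0.184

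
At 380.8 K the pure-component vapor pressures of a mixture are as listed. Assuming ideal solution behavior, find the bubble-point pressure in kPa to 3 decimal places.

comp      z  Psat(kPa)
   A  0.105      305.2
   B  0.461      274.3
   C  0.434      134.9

At the bubble point ψ → 0, so ΣzᵢKᵢ = 1 with Kᵢ = Pᵢˢᵃᵗ/P ⇒ P = ΣzᵢPᵢˢᵃᵗ.
P = 0.105·305.2 + 0.461·274.3 + 0.434·134.9 = 217.045 kPa

Pbub = 217.045 kPa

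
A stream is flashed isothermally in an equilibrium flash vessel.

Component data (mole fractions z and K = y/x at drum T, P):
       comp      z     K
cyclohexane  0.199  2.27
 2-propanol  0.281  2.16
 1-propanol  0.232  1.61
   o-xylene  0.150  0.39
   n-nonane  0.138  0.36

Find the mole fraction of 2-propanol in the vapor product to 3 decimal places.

y_2-propanol = 0.307

Material balance + equilibrium reduce to Σ zᵢ(Kᵢ−1)/(1+V/F(Kᵢ−1)) = 0.
g(0) = ΣzᵢKᵢ − 1 = 0.540 and g(1) = 1 − Σzᵢ/Kᵢ = -0.130, so a root lies in (0, 1).
Newton–Raphson from V/F = 0.58:
  V/F = 0.580: g = 0.1629, g' = -0.565 → V/F = 0.868
  V/F = 0.868: g = -0.0181, g' = -0.742 → V/F = 0.844
  V/F = 0.844: g = -0.0004, g' = -0.713 → V/F = 0.843
Converged at V/F = 0.843.
Compositions from xᵢ = zᵢ/(1+V/F(Kᵢ−1)), yᵢ = Kᵢxᵢ:
  cyclohexane: x = 0.096, y = 0.218
  2-propanol: x = 0.142, y = 0.307
  1-propanol: x = 0.153, y = 0.247
  o-xylene: x = 0.309, y = 0.120
  n-nonane: x = 0.300, y = 0.108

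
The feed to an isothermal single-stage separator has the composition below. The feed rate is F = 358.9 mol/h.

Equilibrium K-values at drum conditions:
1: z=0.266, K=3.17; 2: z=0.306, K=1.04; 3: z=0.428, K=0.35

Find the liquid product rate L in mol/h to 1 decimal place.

Material balance + equilibrium reduce to Σ zᵢ(Kᵢ−1)/(1+ψ(Kᵢ−1)) = 0.
Check two-phase: ΣzᵢKᵢ = 1.311 > 1 and Σzᵢ/Kᵢ = 1.601 > 1, so g(0) = 0.311 > 0 and g(1) = -0.601 < 0.
Newton–Raphson from ψ = 0.36:
  ψ = 0.360: g = -0.0271, g' = -0.703 → ψ = 0.322
Converged at ψ = 0.322.
Then V = ψ·F = 0.3221·358.9 = 115.6 mol/h and L = F − V = 243.3 mol/h.

L = 243.3 mol/h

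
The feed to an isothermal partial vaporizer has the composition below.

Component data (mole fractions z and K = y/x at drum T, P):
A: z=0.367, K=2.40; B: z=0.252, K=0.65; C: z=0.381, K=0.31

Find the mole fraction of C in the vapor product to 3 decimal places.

y_C = 0.137

Material balance + equilibrium reduce to Σ zᵢ(Kᵢ−1)/(1+V/F(Kᵢ−1)) = 0.
g(0) = ΣzᵢKᵢ − 1 = 0.163 and g(1) = 1 − Σzᵢ/Kᵢ = -0.770, so a root lies in (0, 1).
Newton iteration, V/F⁰ = 0.69:
  V/F = 0.690: g = -0.3567, g' = -0.901 → V/F = 0.294
  V/F = 0.294: g = -0.0641, g' = -0.685 → V/F = 0.200
  V/F = 0.200: g = 0.0013, g' = -0.719 → V/F = 0.202
Converged at V/F = 0.202.
Compositions from xᵢ = zᵢ/(1+V/F(Kᵢ−1)), yᵢ = Kᵢxᵢ:
  A: x = 0.286, y = 0.686
  B: x = 0.271, y = 0.176
  C: x = 0.443, y = 0.137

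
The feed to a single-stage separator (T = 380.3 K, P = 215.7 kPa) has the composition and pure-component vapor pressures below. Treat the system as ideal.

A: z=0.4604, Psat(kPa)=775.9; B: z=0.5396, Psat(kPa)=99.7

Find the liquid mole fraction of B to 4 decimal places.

Raoult's law: Kᵢ = Pᵢˢᵃᵗ/P = Pᵢˢᵃᵗ/215.7.
  K_A = 775.9/215.7 = 3.597126, K_B = 99.7/215.7 = 0.462216
Rachford–Rice: g(β) = Σ zᵢ(Kᵢ−1)/(1+β(Kᵢ−1)) = 0.
g(0) = ΣzᵢKᵢ − 1 = 0.9055 and g(1) = 1 − Σzᵢ/Kᵢ = -0.2954, so a root lies in (0, 1).
Binary case is linear: z₁(K₁−1)(1+β(K₂−1)) + z₂(K₂−1)(1+β(K₁−1)) = 0
⇒ β = [z₁(K₁−1)+z₂(K₂−1)] / [−(K₁−1)(K₂−1)] = 0.90553/1.39669 = 0.6483
Compositions from xᵢ = zᵢ/(1+β(Kᵢ−1)), yᵢ = Kᵢxᵢ:
  A: x = 0.1715, y = 0.6171
  B: x = 0.8285, y = 0.3829

x_B = 0.8285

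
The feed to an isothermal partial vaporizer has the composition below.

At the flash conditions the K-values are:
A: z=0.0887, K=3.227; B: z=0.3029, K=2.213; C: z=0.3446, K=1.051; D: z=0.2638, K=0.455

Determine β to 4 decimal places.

Rachford–Rice: g(β) = Σ zᵢ(Kᵢ−1)/(1+β(Kᵢ−1)) = 0.
Check two-phase: ΣzᵢKᵢ = 1.4388 > 1 and Σzᵢ/Kᵢ = 1.0720 > 1, so g(0) = 0.4388 > 0 and g(1) = -0.0720 < 0.
Newton iteration, β⁰ = 0.33:
  β = 0.3300: g = 0.21823, g' = -0.4908 → β = 0.7746
  β = 0.7746: g = 0.03000, g' = -0.4132 → β = 0.8473
  β = 0.8473: g = -0.00064, g' = -0.4325 → β = 0.8458
Converged at β = 0.8458.

β = 0.8458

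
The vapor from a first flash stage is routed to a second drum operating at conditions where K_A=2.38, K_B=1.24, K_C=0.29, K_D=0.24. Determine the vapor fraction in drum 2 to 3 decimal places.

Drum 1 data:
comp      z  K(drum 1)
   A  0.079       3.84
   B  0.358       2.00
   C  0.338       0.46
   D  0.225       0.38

V/F (drum 2) = 0.315

Drum 1:
Let ψ₁ = V/F and solve Σ zᵢ(Kᵢ−1)/(1+ψ₁(Kᵢ−1)) = 0.
g(0) = ΣzᵢKᵢ − 1 = 0.260 and g(1) = 1 − Σzᵢ/Kᵢ = -0.526, so a root lies in (0, 1).
Iterate (Newton) starting at ψ₁ = 0.5:
  ψ₁ = 0.500: g = -0.1208, g' = -0.635 → ψ₁ = 0.310
  ψ₁ = 0.310: g = 0.0010, g' = -0.664 → ψ₁ = 0.311
Converged at ψ₁ = 0.311.
Drum-1 compositions:
  A: x = 0.042, y = 0.161
  B: x = 0.273, y = 0.546
  C: x = 0.406, y = 0.187
  D: x = 0.279, y = 0.106
Drum-2 feed = drum-1 vapor: z₂ = (0.1611, 0.5461, 0.1869, 0.1059).
Drum 2:
Newton–Raphson from ψ₂ = 0.5:
  ψ₂ = 0.500: g = -0.0870, g' = -0.518 → ψ₂ = 0.332
  ψ₂ = 0.332: g = -0.0075, g' = -0.442 → ψ₂ = 0.315
Converged at ψ₂ = 0.315.
  A: x = 0.112, y = 0.267
  B: x = 0.508, y = 0.630
  C: x = 0.241, y = 0.070
  D: x = 0.139, y = 0.033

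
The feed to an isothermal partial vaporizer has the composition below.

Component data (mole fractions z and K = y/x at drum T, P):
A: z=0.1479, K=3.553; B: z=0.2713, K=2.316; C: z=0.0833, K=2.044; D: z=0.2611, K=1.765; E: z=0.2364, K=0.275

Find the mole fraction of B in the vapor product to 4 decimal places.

y_B = 0.2953

Material balance + equilibrium reduce to Σ zᵢ(Kᵢ−1)/(1+ψ(Kᵢ−1)) = 0.
Check two-phase: ΣzᵢKᵢ = 1.8499 > 1 and Σzᵢ/Kᵢ = 1.2071 > 1, so g(0) = 0.8499 > 0 and g(1) = -0.2071 < 0.
Newton iteration, ψ⁰ = 0.5:
  ψ = 0.5000: g = 0.31397, g' = -0.7818 → ψ = 0.9016
  ψ = 0.9016: g = -0.05420, g' = -1.3002 → ψ = 0.8599
  ψ = 0.8599: g = -0.00317, g' = -1.1549 → ψ = 0.8572
Converged at ψ = 0.8572.
Compositions from xᵢ = zᵢ/(1+ψ(Kᵢ−1)), yᵢ = Kᵢxᵢ:
  A: x = 0.0464, y = 0.1648
  B: x = 0.1275, y = 0.2953
  C: x = 0.0440, y = 0.0899
  D: x = 0.1577, y = 0.2783
  E: x = 0.6245, y = 0.1717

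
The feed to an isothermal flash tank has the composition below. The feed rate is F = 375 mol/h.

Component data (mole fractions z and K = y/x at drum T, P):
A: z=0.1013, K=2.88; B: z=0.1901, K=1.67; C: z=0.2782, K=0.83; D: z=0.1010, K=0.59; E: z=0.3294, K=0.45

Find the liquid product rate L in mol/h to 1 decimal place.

L = 340.2 mol/h

Let ψ = V/F and solve Σ zᵢ(Kᵢ−1)/(1+ψ(Kᵢ−1)) = 0.
Feasibility: ΣzᵢKᵢ = 1.0479, Σzᵢ/Kᵢ = 1.3874 — both > 1, two phases present.
Newton–Raphson from ψ = 0.47:
  ψ = 0.4700: g = -0.14905, g' = -0.3670 → ψ = 0.0639
  ψ = 0.0639: g = 0.01405, g' = -0.4970 → ψ = 0.0922
  ψ = 0.0922: g = 0.00035, g' = -0.4730 → ψ = 0.0929
Converged at ψ = 0.0929.
Then V = ψ·F = 0.0929·375 = 34.8 mol/h and L = F − V = 340.2 mol/h.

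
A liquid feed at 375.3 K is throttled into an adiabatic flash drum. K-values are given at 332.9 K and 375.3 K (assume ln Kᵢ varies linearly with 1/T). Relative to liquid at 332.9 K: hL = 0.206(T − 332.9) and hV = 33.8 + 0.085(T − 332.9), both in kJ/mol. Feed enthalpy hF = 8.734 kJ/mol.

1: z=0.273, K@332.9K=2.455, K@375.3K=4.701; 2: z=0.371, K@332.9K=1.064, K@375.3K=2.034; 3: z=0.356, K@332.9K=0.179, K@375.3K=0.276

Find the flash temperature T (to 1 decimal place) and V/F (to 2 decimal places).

T = 336.2 K, V/F = 0.24

Adiabatic flash: solve Rachford–Rice at each trial T, then check hF = ψ·hV(T) + (1−ψ)·hL(T).
  T = 332.9 K: K = (2.455, 1.064, 0.179), RR gives ψ = 0.173, H_out = 5.855 kJ/mol
  T = 375.3 K: K = (4.701, 2.034, 0.276), RR gives ψ = 0.684, H_out = 28.349 kJ/mol
  T = 354.1 K: K = (3.464, 1.500, 0.225), RR gives ψ = 0.499, H_out = 19.967 kJ/mol
  T = 343.5 K: K = (2.932, 1.270, 0.201), RR gives ψ = 0.364, H_out = 14.023 kJ/mol
  T = 338.2 K: K = (2.687, 1.164, 0.190), RR gives ψ = 0.277, H_out = 10.290 kJ/mol
  T = 335.5 K: K = (2.567, 1.112, 0.184), RR gives ψ = 0.227, H_out = 8.130 kJ/mol
  T = 336.9 K: K = (2.628, 1.139, 0.187), RR gives ψ = 0.254, H_out = 9.274 kJ/mol
Linear interpolation between T = 335.5 (H_out = 8.130) and T = 336.9 (H_out = 9.274) on hF = 8.734 gives T ≈ 336.2 K, at which ψ = 0.24.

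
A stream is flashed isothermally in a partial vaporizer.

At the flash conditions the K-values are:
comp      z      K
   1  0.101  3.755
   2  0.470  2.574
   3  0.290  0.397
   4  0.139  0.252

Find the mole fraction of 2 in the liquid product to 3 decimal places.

x_2 = 0.237

Rachford–Rice: g(ψ) = Σ zᵢ(Kᵢ−1)/(1+ψ(Kᵢ−1)) = 0.
Feasibility: ΣzᵢKᵢ = 1.739, Σzᵢ/Kᵢ = 1.492 — both > 1, two phases present.
Iterate (Newton) starting at ψ = 0.5:
  ψ = 0.500: g = 0.1146, g' = -0.915 → ψ = 0.625
  ψ = 0.625: g = -0.0010, g' = -0.945 → ψ = 0.624
Converged at ψ = 0.624.
Compositions from xᵢ = zᵢ/(1+ψ(Kᵢ−1)), yᵢ = Kᵢxᵢ:
  1: x = 0.037, y = 0.139
  2: x = 0.237, y = 0.610
  3: x = 0.465, y = 0.185
  4: x = 0.261, y = 0.066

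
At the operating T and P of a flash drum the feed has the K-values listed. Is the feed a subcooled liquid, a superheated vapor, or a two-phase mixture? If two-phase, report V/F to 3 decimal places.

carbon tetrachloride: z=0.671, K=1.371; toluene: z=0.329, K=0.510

two-phase, V/F = 0.483

ΣzᵢKᵢ = 1.088; Σzᵢ/Kᵢ = 1.135.
Both exceed 1, so a two-phase solution exists.
Material balance + equilibrium reduce to Σ zᵢ(Kᵢ−1)/(1+ψ(Kᵢ−1)) = 0.
Binary case is linear: z₁(K₁−1)(1+ψ(K₂−1)) + z₂(K₂−1)(1+ψ(K₁−1)) = 0
⇒ ψ = [z₁(K₁−1)+z₂(K₂−1)] / [−(K₁−1)(K₂−1)] = 0.0877/0.1818 = 0.483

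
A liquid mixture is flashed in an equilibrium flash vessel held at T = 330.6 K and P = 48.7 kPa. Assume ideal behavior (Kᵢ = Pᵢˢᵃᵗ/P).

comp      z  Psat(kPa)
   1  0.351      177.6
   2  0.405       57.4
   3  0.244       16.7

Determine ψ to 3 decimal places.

ψ = 0.831

Raoult's law: Kᵢ = Pᵢˢᵃᵗ/P = Pᵢˢᵃᵗ/48.7.
  K_1 = 177.6/48.7 = 3.64682, K_2 = 57.4/48.7 = 1.17864, K_3 = 16.7/48.7 = 0.34292
Rachford–Rice: g(ψ) = Σ zᵢ(Kᵢ−1)/(1+ψ(Kᵢ−1)) = 0.
Feasibility: ΣzᵢKᵢ = 1.841, Σzᵢ/Kᵢ = 1.151 — both > 1, two phases present.
Newton iteration, ψ⁰ = 0.64:
  ψ = 0.640: g = 0.1331, g' = -0.663 → ψ = 0.841
  ψ = 0.841: g = -0.0073, g' = -0.772 → ψ = 0.831
Converged at ψ = 0.831.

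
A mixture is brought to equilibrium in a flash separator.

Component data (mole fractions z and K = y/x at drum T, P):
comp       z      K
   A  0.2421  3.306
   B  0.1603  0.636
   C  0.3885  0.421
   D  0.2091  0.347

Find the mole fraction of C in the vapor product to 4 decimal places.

y_C = 0.1744

Let β = V/F and solve Σ zᵢ(Kᵢ−1)/(1+β(Kᵢ−1)) = 0.
g(0) = ΣzᵢKᵢ − 1 = 0.1384 and g(1) = 1 − Σzᵢ/Kᵢ = -0.8507, so a root lies in (0, 1).
Newton iteration, β⁰ = 0.5:
  β = 0.5000: g = -0.33136, g' = -0.7640 → β = 0.0663
  β = 0.0663: g = 0.04780, g' = -1.2291 → β = 0.1052
  β = 0.1052: g = 0.00247, g' = -1.1072 → β = 0.1074
Converged at β = 0.1074.
Compositions from xᵢ = zᵢ/(1+β(Kᵢ−1)), yᵢ = Kᵢxᵢ:
  A: x = 0.1940, y = 0.6415
  B: x = 0.1668, y = 0.1061
  C: x = 0.4143, y = 0.1744
  D: x = 0.2249, y = 0.0780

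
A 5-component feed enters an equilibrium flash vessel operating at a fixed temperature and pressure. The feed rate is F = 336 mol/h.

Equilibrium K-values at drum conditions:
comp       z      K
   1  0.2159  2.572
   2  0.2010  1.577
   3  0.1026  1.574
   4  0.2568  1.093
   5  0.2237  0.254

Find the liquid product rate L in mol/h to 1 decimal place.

Let β = V/F and solve Σ zᵢ(Kᵢ−1)/(1+β(Kᵢ−1)) = 0.
Check two-phase: ΣzᵢKᵢ = 1.3713 > 1 and Σzᵢ/Kᵢ = 1.3922 > 1, so g(0) = 0.3713 > 0 and g(1) = -0.3922 < 0.
Newton–Raphson from β = 0.5:
  β = 0.5000: g = 0.08246, g' = -0.5467 → β = 0.6508
  β = 0.6508: g = -0.00691, g' = -0.6560 → β = 0.6403
  β = 0.6403: g = -0.00006, g' = -0.6446 → β = 0.6402
Converged at β = 0.6402.
Then V = β·F = 0.6402·336 = 215.1 mol/h and L = F − V = 120.9 mol/h.

L = 120.9 mol/h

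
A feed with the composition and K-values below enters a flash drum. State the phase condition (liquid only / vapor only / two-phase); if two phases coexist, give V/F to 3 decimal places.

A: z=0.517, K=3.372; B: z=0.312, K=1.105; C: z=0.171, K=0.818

ΣzᵢKᵢ = 2.228; Σzᵢ/Kᵢ = 0.645.
Since Σzᵢ/Kᵢ < 1 the mixture is above its dew point — single vapor phase.

vapor only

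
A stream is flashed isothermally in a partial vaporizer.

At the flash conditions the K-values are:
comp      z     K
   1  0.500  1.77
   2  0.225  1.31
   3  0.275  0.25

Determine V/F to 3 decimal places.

V/F = 0.515

Iterate (Newton) starting at V/F = 0.5:
  V/F = 0.500: g = 0.0084, g' = -0.567 → V/F = 0.515
Converged at V/F = 0.515.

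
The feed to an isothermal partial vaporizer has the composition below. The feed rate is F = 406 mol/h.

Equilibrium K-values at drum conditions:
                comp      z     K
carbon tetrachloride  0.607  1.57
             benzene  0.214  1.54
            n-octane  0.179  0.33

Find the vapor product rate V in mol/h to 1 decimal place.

V = 368.2 mol/h

Iterate (Newton) starting at β = 0.5:
  β = 0.500: g = 0.1799, g' = -0.340 → β = 1.000
  β = 1.000: g = -0.0680, g' = -0.844 → β = 0.919
  β = 0.919: g = -0.0081, g' = -0.658 → β = 0.907
Converged at β = 0.907.
Then V = β·F = 0.9069·406 = 368.2 mol/h and L = F − V = 37.8 mol/h.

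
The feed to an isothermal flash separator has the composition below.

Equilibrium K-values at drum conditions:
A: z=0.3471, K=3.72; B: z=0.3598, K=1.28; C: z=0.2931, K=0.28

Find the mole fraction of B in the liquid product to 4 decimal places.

Material balance + equilibrium reduce to Σ zᵢ(Kᵢ−1)/(1+ψ(Kᵢ−1)) = 0.
Check two-phase: ΣzᵢKᵢ = 1.8338 > 1 and Σzᵢ/Kᵢ = 1.4212 > 1, so g(0) = 0.8338 > 0 and g(1) = -0.4212 < 0.
Newton–Raphson from ψ = 0.62:
  ψ = 0.6200: g = 0.05608, g' = -0.8721 → ψ = 0.6843
  ψ = 0.6843: g = -0.00149, g' = -0.9239 → ψ = 0.6827
Converged at ψ = 0.6827.
Compositions from xᵢ = zᵢ/(1+ψ(Kᵢ−1)), yᵢ = Kᵢxᵢ:
  A: x = 0.1215, y = 0.4520
  B: x = 0.3021, y = 0.3866
  C: x = 0.5764, y = 0.1614

x_B = 0.3021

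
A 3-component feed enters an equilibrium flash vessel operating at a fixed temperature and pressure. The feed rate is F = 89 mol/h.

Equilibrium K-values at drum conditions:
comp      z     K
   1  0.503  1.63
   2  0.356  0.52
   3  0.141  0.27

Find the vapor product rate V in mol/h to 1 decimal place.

Let ψ = V/F and solve Σ zᵢ(Kᵢ−1)/(1+ψ(Kᵢ−1)) = 0.
Check two-phase: ΣzᵢKᵢ = 1.043 > 1 and Σzᵢ/Kᵢ = 1.515 > 1, so g(0) = 0.043 > 0 and g(1) = -0.515 < 0.
Newton–Raphson from ψ = 0.41:
  ψ = 0.410: g = -0.1078, g' = -0.406 → ψ = 0.145
  ψ = 0.145: g = -0.0083, g' = -0.356 → ψ = 0.121
Converged at ψ = 0.121.
Then V = ψ·F = 0.1214·89 = 10.8 mol/h and L = F − V = 78.2 mol/h.

V = 10.8 mol/h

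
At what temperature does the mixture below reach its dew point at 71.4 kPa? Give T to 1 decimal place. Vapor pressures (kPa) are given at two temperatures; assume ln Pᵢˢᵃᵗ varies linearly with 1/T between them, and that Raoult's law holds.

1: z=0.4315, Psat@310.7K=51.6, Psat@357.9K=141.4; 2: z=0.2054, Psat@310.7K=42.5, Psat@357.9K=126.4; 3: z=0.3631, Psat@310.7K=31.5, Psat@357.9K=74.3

Dew-point temperature: Σzᵢ·P/Pᵢˢᵃᵗ(T) = 1. Interpolate ln Pᵢˢᵃᵗ = aᵢ + bᵢ/T.
  T = 310.7 K: ΣzᵢP/Pᵢˢᵃᵗ = 1.7652
  T = 357.9 K: ΣzᵢP/Pᵢˢᵃᵗ = 0.6828
  T = 334.3 K: ΣzᵢP/Pᵢˢᵃᵗ = 1.0605
  T = 346.1 K: ΣzᵢP/Pᵢˢᵃᵗ = 0.8444
  T = 340.2 K: ΣzᵢP/Pᵢˢᵃᵗ = 0.9444
  T = 337.2 K: ΣzᵢP/Pᵢˢᵃᵗ = 1.0012
  T = 338.7 K: ΣzᵢP/Pᵢˢᵃᵗ = 0.9723
Interpolating between 337.2 K and 338.7 K gives T ≈ 337.3 K.

T = 337.3 K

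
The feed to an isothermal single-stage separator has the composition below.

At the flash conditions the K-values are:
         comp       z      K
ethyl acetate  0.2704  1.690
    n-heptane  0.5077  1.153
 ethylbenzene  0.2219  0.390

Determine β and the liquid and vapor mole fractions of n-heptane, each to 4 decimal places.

β = 0.5620, x_n-heptane = 0.4675, y_n-heptane = 0.5390

Newton–Raphson from β = 0.6:
  β = 0.6000: g = -0.01040, g' = -0.2798 → β = 0.5628
  β = 0.5628: g = -0.00022, g' = -0.2683 → β = 0.5620
Converged at β = 0.5620.
Compositions from xᵢ = zᵢ/(1+β(Kᵢ−1)), yᵢ = Kᵢxᵢ:
  ethyl acetate: x = 0.1948, y = 0.3293
  n-heptane: x = 0.4675, y = 0.5390
  ethylbenzene: x = 0.3377, y = 0.1317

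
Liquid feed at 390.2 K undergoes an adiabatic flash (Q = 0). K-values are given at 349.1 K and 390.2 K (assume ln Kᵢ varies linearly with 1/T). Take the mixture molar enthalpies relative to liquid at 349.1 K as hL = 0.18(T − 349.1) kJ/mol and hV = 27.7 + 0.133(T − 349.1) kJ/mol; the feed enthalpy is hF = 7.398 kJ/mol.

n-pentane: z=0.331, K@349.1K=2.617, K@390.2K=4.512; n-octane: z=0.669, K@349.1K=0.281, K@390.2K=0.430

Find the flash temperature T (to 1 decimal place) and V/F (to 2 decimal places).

T = 362.6 K, V/F = 0.18

Adiabatic flash: solve Rachford–Rice at each trial T, then check hF = ψ·hV(T) + (1−ψ)·hL(T).
  T = 349.1 K: K = (2.617, 0.281), RR gives ψ = 0.047, H_out = 1.292 kJ/mol
  T = 390.2 K: K = (4.512, 0.430), RR gives ψ = 0.390, H_out = 17.453 kJ/mol
  T = 369.6 K: K = (3.486, 0.352), RR gives ψ = 0.241, H_out = 10.144 kJ/mol
  T = 359.4 K: K = (3.035, 0.315), RR gives ψ = 0.155, H_out = 6.068 kJ/mol
  T = 364.5 K: K = (3.256, 0.333), RR gives ψ = 0.200, H_out = 8.165 kJ/mol
  T = 361.9 K: K = (3.142, 0.324), RR gives ψ = 0.177, H_out = 7.113 kJ/mol
  T = 363.2 K: K = (3.199, 0.329), RR gives ψ = 0.189, H_out = 7.643 kJ/mol
Linear interpolation between T = 361.9 (H_out = 7.113) and T = 363.2 (H_out = 7.643) on hF = 7.398 gives T ≈ 362.6 K, at which ψ = 0.18.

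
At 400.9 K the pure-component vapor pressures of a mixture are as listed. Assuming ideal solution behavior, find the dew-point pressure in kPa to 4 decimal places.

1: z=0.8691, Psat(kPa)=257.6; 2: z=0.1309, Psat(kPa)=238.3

At the dew point ψ → 1, so Σzᵢ/Kᵢ = 1 with Kᵢ = Pᵢˢᵃᵗ/P ⇒ 1/P = Σzᵢ/Pᵢˢᵃᵗ.
1/P = 0.8691/257.6 + 0.1309/238.3 = 0.0039231 ⇒ P = 254.8977 kPa

Pdew = 254.8977 kPa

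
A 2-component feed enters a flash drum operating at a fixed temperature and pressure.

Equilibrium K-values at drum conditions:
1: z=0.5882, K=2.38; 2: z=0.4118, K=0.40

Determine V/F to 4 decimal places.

Binary case is linear: z₁(K₁−1)(1+V/F(K₂−1)) + z₂(K₂−1)(1+V/F(K₁−1)) = 0
⇒ V/F = [z₁(K₁−1)+z₂(K₂−1)] / [−(K₁−1)(K₂−1)] = 0.56464/0.82800 = 0.6819

V/F = 0.6819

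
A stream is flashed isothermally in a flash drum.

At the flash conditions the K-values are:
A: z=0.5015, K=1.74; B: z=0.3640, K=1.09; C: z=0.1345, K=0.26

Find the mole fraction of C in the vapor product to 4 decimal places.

y_C = 0.0913

Newton–Raphson from V/F = 0.66:
  V/F = 0.6600: g = 0.08571, g' = -0.4080 → V/F = 0.8701
  V/F = 0.8701: g = -0.02333, g' = -0.6849 → V/F = 0.8360
  V/F = 0.8360: g = -0.00125, g' = -0.6138 → V/F = 0.8340
Converged at V/F = 0.8340.
Compositions from xᵢ = zᵢ/(1+V/F(Kᵢ−1)), yᵢ = Kᵢxᵢ:
  A: x = 0.3101, y = 0.5396
  B: x = 0.3386, y = 0.3691
  C: x = 0.3513, y = 0.0913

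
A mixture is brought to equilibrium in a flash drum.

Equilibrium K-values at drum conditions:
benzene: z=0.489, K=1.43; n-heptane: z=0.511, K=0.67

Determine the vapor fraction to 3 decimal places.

ψ = 0.293

Newton iteration, ψ⁰ = 0.55:
  ψ = 0.550: g = -0.0360, g' = -0.142 → ψ = 0.297
  ψ = 0.297: g = -0.0005, g' = -0.139 → ψ = 0.293
Converged at ψ = 0.293.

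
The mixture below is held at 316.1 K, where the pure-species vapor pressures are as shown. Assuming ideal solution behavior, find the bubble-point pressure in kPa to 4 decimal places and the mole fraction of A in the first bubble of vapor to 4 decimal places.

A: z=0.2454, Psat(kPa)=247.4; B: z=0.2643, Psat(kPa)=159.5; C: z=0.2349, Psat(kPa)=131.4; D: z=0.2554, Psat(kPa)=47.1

Pbub = 145.7630 kPa, y_A = 0.4165

At the bubble point ψ → 0, so ΣzᵢKᵢ = 1 with Kᵢ = Pᵢˢᵃᵗ/P ⇒ P = ΣzᵢPᵢˢᵃᵗ.
P = 0.2454·247.4 + 0.2643·159.5 + 0.2349·131.4 + 0.2554·47.1 = 145.7630 kPa
yᵢ = zᵢPᵢˢᵃᵗ/P ⇒ y_A = 0.2454·247.4/145.7630 = 0.4165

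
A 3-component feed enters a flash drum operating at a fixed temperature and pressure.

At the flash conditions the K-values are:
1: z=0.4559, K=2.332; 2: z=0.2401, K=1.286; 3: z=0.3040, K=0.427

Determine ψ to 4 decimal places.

ψ = 0.8508

Material balance + equilibrium reduce to Σ zᵢ(Kᵢ−1)/(1+ψ(Kᵢ−1)) = 0.
Check two-phase: ΣzᵢKᵢ = 1.5017 > 1 and Σzᵢ/Kᵢ = 1.0941 > 1, so g(0) = 0.5017 > 0 and g(1) = -0.0941 < 0.
Iterate (Newton) starting at ψ = 0.48:
  ψ = 0.4800: g = 0.19053, g' = -0.5061 → ψ = 0.8565
  ψ = 0.8565: g = -0.00325, g' = -0.5741 → ψ = 0.8508
Converged at ψ = 0.8508.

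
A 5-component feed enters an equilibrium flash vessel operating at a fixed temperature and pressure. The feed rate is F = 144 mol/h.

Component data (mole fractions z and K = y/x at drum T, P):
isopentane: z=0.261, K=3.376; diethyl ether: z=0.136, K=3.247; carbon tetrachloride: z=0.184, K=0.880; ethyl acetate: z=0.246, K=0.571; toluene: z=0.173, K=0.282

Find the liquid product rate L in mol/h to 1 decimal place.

L = 57.3 mol/h

Material balance + equilibrium reduce to Σ zᵢ(Kᵢ−1)/(1+V/F(Kᵢ−1)) = 0.
Feasibility: ΣzᵢKᵢ = 1.674, Σzᵢ/Kᵢ = 1.373 — both > 1, two phases present.
Newton–Raphson from V/F = 0.5:
  V/F = 0.500: g = 0.0757, g' = -0.753 → V/F = 0.600
  V/F = 0.600: g = 0.0013, g' = -0.735 → V/F = 0.602
Converged at V/F = 0.602.
Then V = V/F·F = 0.6023·144 = 86.7 mol/h and L = F − V = 57.3 mol/h.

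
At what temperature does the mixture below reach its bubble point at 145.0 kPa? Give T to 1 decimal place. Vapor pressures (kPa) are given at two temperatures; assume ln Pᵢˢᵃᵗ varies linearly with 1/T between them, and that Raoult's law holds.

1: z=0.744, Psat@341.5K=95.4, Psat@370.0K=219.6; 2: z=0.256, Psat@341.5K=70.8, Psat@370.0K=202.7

Bubble-point temperature: ΣzᵢPᵢˢᵃᵗ(T) = P. Interpolate ln Pᵢˢᵃᵗ = aᵢ + bᵢ/T.
  T = 341.5 K: ΣzᵢPᵢˢᵃᵗ = 89.10 kPa
  T = 370.0 K: ΣzᵢPᵢˢᵃᵗ = 215.27 kPa
  T = 355.8 K: ΣzᵢPᵢˢᵃᵗ = 141.04 kPa
  T = 362.9 K: ΣzᵢPᵢˢᵃᵗ = 174.93 kPa
  T = 359.4 K: ΣzᵢPᵢˢᵃᵗ = 157.47 kPa
  T = 357.6 K: ΣzᵢPᵢˢᵃᵗ = 149.07 kPa
Interpolating between 355.8 K and 357.6 K gives T ≈ 356.7 K.

T = 356.7 K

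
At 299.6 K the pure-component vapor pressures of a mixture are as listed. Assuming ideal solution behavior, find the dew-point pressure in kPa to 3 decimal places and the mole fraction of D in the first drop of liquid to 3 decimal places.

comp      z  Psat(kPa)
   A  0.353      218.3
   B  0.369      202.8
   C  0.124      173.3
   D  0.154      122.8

At the dew point ψ → 1, so Σzᵢ/Kᵢ = 1 with Kᵢ = Pᵢˢᵃᵗ/P ⇒ 1/P = Σzᵢ/Pᵢˢᵃᵗ.
1/P = 0.353/218.3 + 0.369/202.8 + 0.124/173.3 + 0.154/122.8 = 0.005406 ⇒ P = 184.974 kPa
xᵢ = zᵢP/Pᵢˢᵃᵗ ⇒ x_D = 0.154·184.974/122.8 = 0.232

Pdew = 184.974 kPa, x_D = 0.232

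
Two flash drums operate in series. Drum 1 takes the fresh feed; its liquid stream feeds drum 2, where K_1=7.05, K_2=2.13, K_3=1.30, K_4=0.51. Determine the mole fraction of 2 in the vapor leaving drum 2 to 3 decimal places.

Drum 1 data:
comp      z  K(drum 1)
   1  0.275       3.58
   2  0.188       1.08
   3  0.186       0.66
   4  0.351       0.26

y_2 (drum 2) = 0.217

Drum 1:
Iterate (Newton) starting at ψ₁ = 0.5:
  ψ₁ = 0.500: g = -0.1642, g' = -0.866 → ψ₁ = 0.310
  ψ₁ = 0.310: g = 0.0008, g' = -0.916 → ψ₁ = 0.311
Converged at ψ₁ = 0.311.
Drum-1 compositions:
  1: x = 0.153, y = 0.546
  2: x = 0.183, y = 0.198
  3: x = 0.208, y = 0.137
  4: x = 0.456, y = 0.119
Drum-2 feed = drum-1 liquid: z₂ = (0.1525, 0.1834, 0.2080, 0.4560).
Drum 2:
Rachford–Rice: g(ψ₂) = Σ zᵢ(Kᵢ−1)/(1+ψ₂(Kᵢ−1)) = 0.
g(0) = ΣzᵢKᵢ − 1 = 0.969 and g(1) = 1 − Σzᵢ/Kᵢ = -0.162, so a root lies in (0, 1).
Newton–Raphson from ψ₂ = 0.31:
  ψ₂ = 0.310: g = 0.2680, g' = -0.972 → ψ₂ = 0.586
  ψ₂ = 0.586: g = 0.0674, g' = -0.584 → ψ₂ = 0.701
  ψ₂ = 0.701: g = 0.0028, g' = -0.543 → ψ₂ = 0.706
Converged at ψ₂ = 0.706.
  1: x = 0.029, y = 0.204
  2: x = 0.102, y = 0.217
  3: x = 0.172, y = 0.223
  4: x = 0.697, y = 0.356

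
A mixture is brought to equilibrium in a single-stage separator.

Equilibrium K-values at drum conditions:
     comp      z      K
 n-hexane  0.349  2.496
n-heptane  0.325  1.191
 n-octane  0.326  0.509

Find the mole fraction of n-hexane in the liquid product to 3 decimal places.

x_n-hexane = 0.151

Newton–Raphson from V/F = 0.66:
  V/F = 0.660: g = 0.0810, g' = -0.379 → V/F = 0.874
  V/F = 0.874: g = -0.0008, g' = -0.397 → V/F = 0.872
Converged at V/F = 0.872.
Compositions from xᵢ = zᵢ/(1+V/F(Kᵢ−1)), yᵢ = Kᵢxᵢ:
  n-hexane: x = 0.151, y = 0.378
  n-heptane: x = 0.279, y = 0.332
  n-octane: x = 0.570, y = 0.290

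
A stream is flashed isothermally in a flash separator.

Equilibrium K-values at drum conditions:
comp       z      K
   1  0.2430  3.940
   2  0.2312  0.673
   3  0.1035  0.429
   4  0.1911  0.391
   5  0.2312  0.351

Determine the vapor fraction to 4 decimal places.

Let ψ = V/F and solve Σ zᵢ(Kᵢ−1)/(1+ψ(Kᵢ−1)) = 0.
g(0) = ΣzᵢKᵢ − 1 = 0.3133 and g(1) = 1 − Σzᵢ/Kᵢ = -0.7939, so a root lies in (0, 1).
Newton–Raphson from ψ = 0.5:
  ψ = 0.5000: g = -0.27332, g' = -0.8056 → ψ = 0.1607
  ψ = 0.1607: g = 0.04374, g' = -1.2455 → ψ = 0.1959
  ψ = 0.1959: g = 0.00200, g' = -1.1360 → ψ = 0.1976
Converged at ψ = 0.1976.

ψ = 0.1976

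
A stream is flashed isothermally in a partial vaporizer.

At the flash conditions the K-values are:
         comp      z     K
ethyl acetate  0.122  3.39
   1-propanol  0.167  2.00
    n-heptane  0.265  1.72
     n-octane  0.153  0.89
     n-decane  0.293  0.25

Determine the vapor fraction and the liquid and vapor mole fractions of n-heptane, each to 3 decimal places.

Rachford–Rice: g(ψ) = Σ zᵢ(Kᵢ−1)/(1+ψ(Kᵢ−1)) = 0.
g(0) = ΣzᵢKᵢ − 1 = 0.413 and g(1) = 1 − Σzᵢ/Kᵢ = -0.617, so a root lies in (0, 1).
Newton iteration, ψ⁰ = 0.48:
  ψ = 0.480: g = 0.0293, g' = -0.708 → ψ = 0.521
Converged at ψ = 0.521.
Compositions from xᵢ = zᵢ/(1+ψ(Kᵢ−1)), yᵢ = Kᵢxᵢ:
  ethyl acetate: x = 0.054, y = 0.184
  1-propanol: x = 0.110, y = 0.220
  n-heptane: x = 0.193, y = 0.331
  n-octane: x = 0.162, y = 0.144
  n-decane: x = 0.481, y = 0.120

ψ = 0.521, x_n-heptane = 0.193, y_n-heptane = 0.331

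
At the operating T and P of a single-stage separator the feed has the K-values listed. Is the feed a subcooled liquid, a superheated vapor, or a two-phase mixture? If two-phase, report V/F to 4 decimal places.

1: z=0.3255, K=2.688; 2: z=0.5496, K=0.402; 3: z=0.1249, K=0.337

two-phase, V/F = 0.1339

ΣzᵢKᵢ = 1.1380; Σzᵢ/Kᵢ = 1.8589.
Both exceed 1, so a two-phase solution exists.
Let ψ = V/F and solve Σ zᵢ(Kᵢ−1)/(1+ψ(Kᵢ−1)) = 0.
Newton iteration, ψ⁰ = 0.49:
  ψ = 0.4900: g = -0.28682, g' = -0.7915 → ψ = 0.1276
  ψ = 0.1276: g = 0.00578, g' = -0.9237 → ψ = 0.1339
Converged at ψ = 0.1339.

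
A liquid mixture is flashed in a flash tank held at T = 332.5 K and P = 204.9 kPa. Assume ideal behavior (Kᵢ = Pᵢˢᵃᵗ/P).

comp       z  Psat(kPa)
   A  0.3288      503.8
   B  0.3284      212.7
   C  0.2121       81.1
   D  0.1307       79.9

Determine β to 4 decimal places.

β = 0.4823

Raoult's law: Kᵢ = Pᵢˢᵃᵗ/P = Pᵢˢᵃᵗ/204.9.
  K_A = 503.8/204.9 = 2.458760, K_B = 212.7/204.9 = 1.038067, K_C = 81.1/204.9 = 0.395803, K_D = 79.9/204.9 = 0.389946
Iterate (Newton) starting at β = 0.39:
  β = 0.3900: g = 0.04575, g' = -0.5010 → β = 0.4813
  β = 0.4813: g = 0.00049, g' = -0.4934 → β = 0.4823
Converged at β = 0.4823.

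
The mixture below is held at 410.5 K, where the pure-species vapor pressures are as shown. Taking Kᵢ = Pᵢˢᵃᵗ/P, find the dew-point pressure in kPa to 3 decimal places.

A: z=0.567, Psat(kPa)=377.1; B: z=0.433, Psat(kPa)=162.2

Pdew = 239.629 kPa

At the dew point ψ → 1, so Σzᵢ/Kᵢ = 1 with Kᵢ = Pᵢˢᵃᵗ/P ⇒ 1/P = Σzᵢ/Pᵢˢᵃᵗ.
1/P = 0.567/377.1 + 0.433/162.2 = 0.004173 ⇒ P = 239.629 kPa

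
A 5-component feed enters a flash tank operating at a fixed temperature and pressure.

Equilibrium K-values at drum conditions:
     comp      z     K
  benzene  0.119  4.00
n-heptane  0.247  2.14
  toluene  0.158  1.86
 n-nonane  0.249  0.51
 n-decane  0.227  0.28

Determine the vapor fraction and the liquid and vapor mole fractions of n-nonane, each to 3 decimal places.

Iterate (Newton) starting at ψ = 0.35:
  ψ = 0.350: g = 0.1141, g' = -0.785 → ψ = 0.495
  ψ = 0.495: g = 0.0037, g' = -0.750 → ψ = 0.500
Converged at ψ = 0.500.
Compositions from xᵢ = zᵢ/(1+ψ(Kᵢ−1)), yᵢ = Kᵢxᵢ:
  benzene: x = 0.048, y = 0.190
  n-heptane: x = 0.157, y = 0.337
  toluene: x = 0.110, y = 0.205
  n-nonane: x = 0.330, y = 0.168
  n-decane: x = 0.355, y = 0.099

ψ = 0.500, x_n-nonane = 0.330, y_n-nonane = 0.168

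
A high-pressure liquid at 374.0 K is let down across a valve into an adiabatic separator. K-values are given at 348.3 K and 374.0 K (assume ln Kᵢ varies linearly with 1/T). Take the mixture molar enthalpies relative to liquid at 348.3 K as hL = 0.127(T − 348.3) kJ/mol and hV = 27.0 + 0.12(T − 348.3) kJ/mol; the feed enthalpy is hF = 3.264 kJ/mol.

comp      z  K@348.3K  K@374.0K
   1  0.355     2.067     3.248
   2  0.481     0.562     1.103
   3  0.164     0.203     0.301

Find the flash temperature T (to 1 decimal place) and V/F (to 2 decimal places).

Adiabatic flash: solve Rachford–Rice at each trial T, then check hF = ψ·hV(T) + (1−ψ)·hL(T).
  T = 348.3 K: K = (2.067, 0.562, 0.203), RR gives ψ = 0.064, H_out = 1.732 kJ/mol
  T = 374.0 K: K = (3.248, 1.103, 0.301), RR gives ψ = 0.900, H_out = 27.410 kJ/mol
  T = 361.1 K: K = (2.610, 0.796, 0.249), RR gives ψ = 0.518, H_out = 15.568 kJ/mol
  T = 354.7 K: K = (2.327, 0.671, 0.225), RR gives ψ = 0.292, H_out = 8.694 kJ/mol
  T = 351.5 K: K = (2.195, 0.615, 0.214), RR gives ψ = 0.179, H_out = 5.243 kJ/mol
  T = 349.9 K: K = (2.130, 0.588, 0.208), RR gives ψ = 0.122, H_out = 3.501 kJ/mol
Linear interpolation between T = 348.3 (H_out = 1.732) and T = 349.9 (H_out = 3.501) on hF = 3.264 gives T ≈ 349.7 K, at which ψ = 0.11.

T = 349.7 K, V/F = 0.11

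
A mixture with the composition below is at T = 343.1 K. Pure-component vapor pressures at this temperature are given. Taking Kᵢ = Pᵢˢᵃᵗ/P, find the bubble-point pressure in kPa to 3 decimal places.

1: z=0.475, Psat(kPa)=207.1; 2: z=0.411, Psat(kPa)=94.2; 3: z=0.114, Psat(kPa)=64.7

Pbub = 144.464 kPa

At the bubble point ψ → 0, so ΣzᵢKᵢ = 1 with Kᵢ = Pᵢˢᵃᵗ/P ⇒ P = ΣzᵢPᵢˢᵃᵗ.
P = 0.475·207.1 + 0.411·94.2 + 0.114·64.7 = 144.464 kPa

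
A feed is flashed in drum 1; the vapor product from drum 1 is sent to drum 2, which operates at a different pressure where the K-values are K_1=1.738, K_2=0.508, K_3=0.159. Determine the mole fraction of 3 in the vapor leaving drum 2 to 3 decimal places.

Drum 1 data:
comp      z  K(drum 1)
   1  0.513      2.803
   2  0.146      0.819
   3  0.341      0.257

Drum 1:
Newton–Raphson from ψ₁ = 0.5:
  ψ₁ = 0.500: g = 0.0542, g' = -0.944 → ψ₁ = 0.557
Converged at ψ₁ = 0.557.
Drum-1 compositions:
  1: x = 0.256, y = 0.718
  2: x = 0.162, y = 0.133
  3: x = 0.582, y = 0.149
Drum-2 feed = drum-1 vapor: z₂ = (0.7175, 0.1330, 0.1495).
Drum 2:
Rachford–Rice: g(ψ₂) = Σ zᵢ(Kᵢ−1)/(1+ψ₂(Kᵢ−1)) = 0.
Feasibility: ΣzᵢKᵢ = 1.338, Σzᵢ/Kᵢ = 1.615 — both > 1, two phases present.
Newton iteration, ψ₂⁰ = 0.5:
  ψ₂ = 0.500: g = 0.0831, g' = -0.580 → ψ₂ = 0.643
  ψ₂ = 0.643: g = -0.0105, g' = -0.750 → ψ₂ = 0.629
Converged at ψ₂ = 0.629.
  1: x = 0.490, y = 0.852
  2: x = 0.193, y = 0.098
  3: x = 0.317, y = 0.050

y_3 (drum 2) = 0.050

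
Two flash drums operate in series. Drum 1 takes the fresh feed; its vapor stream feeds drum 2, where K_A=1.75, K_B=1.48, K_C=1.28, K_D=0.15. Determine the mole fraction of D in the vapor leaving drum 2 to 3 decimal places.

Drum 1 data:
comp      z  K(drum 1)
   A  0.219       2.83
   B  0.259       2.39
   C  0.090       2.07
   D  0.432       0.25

Drum 1:
Let ψ₁ = V/F and solve Σ zᵢ(Kᵢ−1)/(1+ψ₁(Kᵢ−1)) = 0.
Feasibility: ΣzᵢKᵢ = 1.533, Σzᵢ/Kᵢ = 1.957 — both > 1, two phases present.
Newton–Raphson from ψ₁ = 0.44:
  ψ₁ = 0.440: g = 0.0273, g' = -1.007 → ψ₁ = 0.467
Converged at ψ₁ = 0.467.
Drum-1 compositions:
  A: x = 0.118, y = 0.334
  B: x = 0.157, y = 0.375
  C: x = 0.060, y = 0.124
  D: x = 0.665, y = 0.166
Drum-2 feed = drum-1 vapor: z₂ = (0.3342, 0.3754, 0.1242, 0.1662).
Drum 2:
Newton iteration, ψ₂⁰ = 0.48:
  ψ₂ = 0.480: g = 0.1228, g' = -0.509 → ψ₂ = 0.721
  ψ₂ = 0.721: g = -0.0396, g' = -0.935 → ψ₂ = 0.679
  ψ₂ = 0.679: g = -0.0028, g' = -0.810 → ψ₂ = 0.675
Converged at ψ₂ = 0.675.
  A: x = 0.222, y = 0.388
  B: x = 0.283, y = 0.420
  C: x = 0.104, y = 0.134
  D: x = 0.390, y = 0.059

y_D (drum 2) = 0.059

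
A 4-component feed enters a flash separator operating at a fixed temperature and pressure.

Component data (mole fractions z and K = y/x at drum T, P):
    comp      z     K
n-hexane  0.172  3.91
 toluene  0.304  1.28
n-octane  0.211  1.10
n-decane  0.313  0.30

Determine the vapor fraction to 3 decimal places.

ψ = 0.438

Material balance + equilibrium reduce to Σ zᵢ(Kᵢ−1)/(1+ψ(Kᵢ−1)) = 0.
Check two-phase: ΣzᵢKᵢ = 1.388 > 1 and Σzᵢ/Kᵢ = 1.517 > 1, so g(0) = 0.388 > 0 and g(1) = -0.517 < 0.
Iterate (Newton) starting at ψ = 0.5:
  ψ = 0.500: g = -0.0384, g' = -0.625 → ψ = 0.438
Converged at ψ = 0.438.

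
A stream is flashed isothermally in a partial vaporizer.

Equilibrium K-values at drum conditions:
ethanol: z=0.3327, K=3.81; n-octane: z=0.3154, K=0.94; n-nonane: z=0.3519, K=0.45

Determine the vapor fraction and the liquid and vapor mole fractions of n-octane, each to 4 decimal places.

ψ = 0.6668, x_n-octane = 0.3285, y_n-octane = 0.3088

Newton iteration, ψ⁰ = 0.5:
  ψ = 0.5000: g = 0.10226, g' = -0.6579 → ψ = 0.6554
  ψ = 0.6554: g = 0.00664, g' = -0.5868 → ψ = 0.6667
  ψ = 0.6667: g = 0.00001, g' = -0.5848 → ψ = 0.6668
Converged at ψ = 0.6668.
Compositions from xᵢ = zᵢ/(1+ψ(Kᵢ−1)), yᵢ = Kᵢxᵢ:
  ethanol: x = 0.1158, y = 0.4411
  n-octane: x = 0.3285, y = 0.3088
  n-nonane: x = 0.5557, y = 0.2501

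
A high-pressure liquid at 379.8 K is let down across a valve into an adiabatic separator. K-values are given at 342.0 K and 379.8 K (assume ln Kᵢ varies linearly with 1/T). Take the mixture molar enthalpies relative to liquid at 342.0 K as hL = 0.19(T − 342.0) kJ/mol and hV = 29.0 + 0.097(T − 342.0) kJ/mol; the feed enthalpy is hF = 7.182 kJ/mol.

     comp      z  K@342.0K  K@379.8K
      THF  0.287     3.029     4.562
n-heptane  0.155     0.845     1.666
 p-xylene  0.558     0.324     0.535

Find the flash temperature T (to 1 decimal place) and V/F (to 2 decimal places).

Adiabatic flash: solve Rachford–Rice at each trial T, then check hF = ψ·hV(T) + (1−ψ)·hL(T).
  T = 342.0 K: K = (3.029, 0.845, 0.324), RR gives ψ = 0.152, H_out = 4.409 kJ/mol
  T = 379.8 K: K = (4.562, 1.666, 0.535), RR gives ψ = 0.664, H_out = 24.104 kJ/mol
  T = 360.9 K: K = (3.757, 1.208, 0.422), RR gives ψ = 0.383, H_out = 14.037 kJ/mol
  T = 351.4 K: K = (3.381, 1.014, 0.371), RR gives ψ = 0.265, H_out = 9.234 kJ/mol
  T = 346.7 K: K = (3.203, 0.927, 0.347), RR gives ψ = 0.208, H_out = 6.844 kJ/mol
  T = 349.0 K: K = (3.290, 0.969, 0.358), RR gives ψ = 0.236, H_out = 8.017 kJ/mol
Linear interpolation between T = 346.7 (H_out = 6.844) and T = 349.0 (H_out = 8.017) on hF = 7.182 gives T ≈ 347.4 K, at which ψ = 0.22.

T = 347.4 K, V/F = 0.22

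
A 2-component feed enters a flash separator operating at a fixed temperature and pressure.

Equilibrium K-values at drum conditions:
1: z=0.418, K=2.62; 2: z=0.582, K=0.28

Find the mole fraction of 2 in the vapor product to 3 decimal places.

Material balance + equilibrium reduce to Σ zᵢ(Kᵢ−1)/(1+β(Kᵢ−1)) = 0.
Check two-phase: ΣzᵢKᵢ = 1.258 > 1 and Σzᵢ/Kᵢ = 2.238 > 1, so g(0) = 0.258 > 0 and g(1) = -1.238 < 0.
Binary case is linear: z₁(K₁−1)(1+β(K₂−1)) + z₂(K₂−1)(1+β(K₁−1)) = 0
⇒ β = [z₁(K₁−1)+z₂(K₂−1)] / [−(K₁−1)(K₂−1)] = 0.2581/1.1664 = 0.221
Compositions from xᵢ = zᵢ/(1+β(Kᵢ−1)), yᵢ = Kᵢxᵢ:
  1: x = 0.308, y = 0.806
  2: x = 0.692, y = 0.194

y_2 = 0.194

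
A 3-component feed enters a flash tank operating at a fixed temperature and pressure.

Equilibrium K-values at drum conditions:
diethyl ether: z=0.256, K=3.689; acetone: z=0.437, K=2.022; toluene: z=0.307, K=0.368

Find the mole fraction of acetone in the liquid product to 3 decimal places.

x_acetone = 0.230

Material balance + equilibrium reduce to Σ zᵢ(Kᵢ−1)/(1+V/F(Kᵢ−1)) = 0.
Check two-phase: ΣzᵢKᵢ = 1.941 > 1 and Σzᵢ/Kᵢ = 1.120 > 1, so g(0) = 0.941 > 0 and g(1) = -0.120 < 0.
Iterate (Newton) starting at V/F = 0.4:
  V/F = 0.400: g = 0.3890, g' = -0.879 → V/F = 0.842
  V/F = 0.842: g = 0.0359, g' = -0.866 → V/F = 0.884
  V/F = 0.884: g = -0.0010, g' = -0.918 → V/F = 0.883
Converged at V/F = 0.883.
Compositions from xᵢ = zᵢ/(1+V/F(Kᵢ−1)), yᵢ = Kᵢxᵢ:
  diethyl ether: x = 0.076, y = 0.280
  acetone: x = 0.230, y = 0.465
  toluene: x = 0.694, y = 0.256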